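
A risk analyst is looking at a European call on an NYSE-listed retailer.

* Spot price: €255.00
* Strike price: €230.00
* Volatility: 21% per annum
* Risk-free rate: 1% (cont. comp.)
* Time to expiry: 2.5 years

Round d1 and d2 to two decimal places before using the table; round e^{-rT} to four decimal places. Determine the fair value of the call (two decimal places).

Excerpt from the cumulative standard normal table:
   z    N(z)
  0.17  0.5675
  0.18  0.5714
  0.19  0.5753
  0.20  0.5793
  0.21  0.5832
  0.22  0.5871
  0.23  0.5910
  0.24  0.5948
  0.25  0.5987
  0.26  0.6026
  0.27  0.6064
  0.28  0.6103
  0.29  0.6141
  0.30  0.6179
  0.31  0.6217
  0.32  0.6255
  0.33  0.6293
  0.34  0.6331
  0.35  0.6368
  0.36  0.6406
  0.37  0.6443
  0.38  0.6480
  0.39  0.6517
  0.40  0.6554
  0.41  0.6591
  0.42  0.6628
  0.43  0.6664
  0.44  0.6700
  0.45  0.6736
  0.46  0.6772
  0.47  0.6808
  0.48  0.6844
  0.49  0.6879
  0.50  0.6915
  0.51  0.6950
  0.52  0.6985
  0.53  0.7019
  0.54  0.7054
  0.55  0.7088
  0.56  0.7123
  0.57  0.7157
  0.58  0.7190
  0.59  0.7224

σ√T = 0.21·√2.5 = 0.3320
d₁ = [ln(255/230) + (0.01 + 0.21²/2)·2.5] / 0.3320 = [0.1032 + 0.0801] / 0.3320 = 0.5521 which rounds to 0.55
d₂ = d₁ − σ√T = 0.5521 − 0.3320 = 0.2200 which rounds to 0.22
exp(−rT) = exp(−0.01·2.5) = 0.9753
C = 255·N(0.55) − 230·0.9753·N(0.22) = 255·0.7088 − 230·0.9753·0.5871 = 180.7440 − 131.6977 = 49.0463

€49.05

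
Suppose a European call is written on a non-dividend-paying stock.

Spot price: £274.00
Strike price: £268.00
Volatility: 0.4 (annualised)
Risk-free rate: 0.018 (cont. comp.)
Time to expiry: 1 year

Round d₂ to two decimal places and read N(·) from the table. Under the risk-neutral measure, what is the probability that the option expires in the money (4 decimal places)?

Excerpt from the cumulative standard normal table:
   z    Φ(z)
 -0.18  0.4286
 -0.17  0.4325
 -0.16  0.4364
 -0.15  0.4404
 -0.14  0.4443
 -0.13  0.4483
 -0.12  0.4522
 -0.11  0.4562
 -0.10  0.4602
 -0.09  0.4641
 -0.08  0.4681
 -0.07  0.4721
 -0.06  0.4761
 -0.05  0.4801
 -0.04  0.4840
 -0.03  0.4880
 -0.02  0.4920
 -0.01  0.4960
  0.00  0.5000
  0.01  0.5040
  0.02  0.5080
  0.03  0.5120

0.4602

T = 1;  σ√T = 0.4000
d₁ = [ln(274/268) + (0.018 + 0.4²/2)·1] / 0.4000 = [0.0221 + 0.0980] / 0.4000 = 0.3004 ⇒ 0.30
d₂ = d₁ − σ√T = 0.3004 − 0.4000 = -0.0996 ⇒ -0.10
Risk-neutral Pr[S_T > K] = N(d₂) = N(-0.10) = 0.4602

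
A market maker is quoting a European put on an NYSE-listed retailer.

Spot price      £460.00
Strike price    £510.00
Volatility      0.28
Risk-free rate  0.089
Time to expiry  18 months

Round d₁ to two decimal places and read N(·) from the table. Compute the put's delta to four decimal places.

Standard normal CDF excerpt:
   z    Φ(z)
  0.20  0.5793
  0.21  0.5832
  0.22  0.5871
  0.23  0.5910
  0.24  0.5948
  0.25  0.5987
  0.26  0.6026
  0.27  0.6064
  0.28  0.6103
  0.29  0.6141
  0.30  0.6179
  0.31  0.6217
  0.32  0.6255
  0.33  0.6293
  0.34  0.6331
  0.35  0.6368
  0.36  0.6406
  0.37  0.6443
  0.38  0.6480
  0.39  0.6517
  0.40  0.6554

σ√T = 0.28 × 1.2247 = 0.3429
d₁ = [ln(460/510) + (0.089 + ½·0.28²)·1.5] / (σ√T) = (-0.1032 + 0.1923) / 0.3429 = 0.2599 ≈ 0.26
N(d₁) = N(0.26) = 0.6026
Δ_put = N(d₁) − 1 = 0.6026 − 1 = -0.3974

-0.3974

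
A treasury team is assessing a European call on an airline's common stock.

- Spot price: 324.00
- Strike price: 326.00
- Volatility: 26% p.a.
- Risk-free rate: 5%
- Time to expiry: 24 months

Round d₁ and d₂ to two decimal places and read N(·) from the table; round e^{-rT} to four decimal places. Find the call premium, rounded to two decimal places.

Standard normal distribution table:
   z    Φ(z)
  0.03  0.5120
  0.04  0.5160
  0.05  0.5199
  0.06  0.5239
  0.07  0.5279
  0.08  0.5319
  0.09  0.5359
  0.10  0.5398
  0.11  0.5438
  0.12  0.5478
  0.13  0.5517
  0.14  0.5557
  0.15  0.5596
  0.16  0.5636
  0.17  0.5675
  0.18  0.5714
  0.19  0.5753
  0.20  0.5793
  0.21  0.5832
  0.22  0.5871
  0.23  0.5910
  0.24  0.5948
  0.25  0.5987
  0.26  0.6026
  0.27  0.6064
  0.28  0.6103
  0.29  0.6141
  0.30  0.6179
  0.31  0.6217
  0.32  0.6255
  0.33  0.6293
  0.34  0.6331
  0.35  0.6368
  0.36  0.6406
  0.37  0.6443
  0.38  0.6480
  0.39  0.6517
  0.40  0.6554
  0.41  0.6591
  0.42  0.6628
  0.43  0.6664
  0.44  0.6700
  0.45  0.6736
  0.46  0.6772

61.37

T = 2;  σ√T = 0.3677
d₁ = [ln(324/326) + (0.05 + 0.26²/2)·2] / 0.3677 = [-0.0062 + 0.1676] / 0.3677 = 0.4391 ⇒ 0.44
d₂ = d₁ − σ√T = 0.4391 − 0.3677 = 0.0714 ⇒ 0.07
e^(−rT) = e^(−0.05·2) = 0.9048
C = 324·N(0.44) − 326·0.9048·N(0.07) = 324·0.6700 − 326·0.9048·0.5279 = 217.0800 − 155.7119 = 61.3681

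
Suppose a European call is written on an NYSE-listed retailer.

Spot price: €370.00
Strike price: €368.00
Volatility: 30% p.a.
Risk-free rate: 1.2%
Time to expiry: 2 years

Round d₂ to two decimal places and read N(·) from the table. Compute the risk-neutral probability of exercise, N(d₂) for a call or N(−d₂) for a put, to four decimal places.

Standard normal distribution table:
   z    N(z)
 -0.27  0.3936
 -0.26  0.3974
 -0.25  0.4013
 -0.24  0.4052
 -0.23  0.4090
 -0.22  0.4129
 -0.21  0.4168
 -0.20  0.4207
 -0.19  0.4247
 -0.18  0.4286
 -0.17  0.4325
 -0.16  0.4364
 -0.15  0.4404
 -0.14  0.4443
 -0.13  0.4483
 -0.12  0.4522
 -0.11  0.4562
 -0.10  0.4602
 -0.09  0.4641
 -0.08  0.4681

0.4443

σ√T = 0.3 × 1.4142 = 0.4243
d₁ = [ln(370/368) + (0.012 + ½·0.3²)·2] / (σ√T) = (0.0054 + 0.1140) / 0.4243 = 0.2815 which rounds to 0.28
d₂ = 0.2815 − 0.4243 = -0.1428 which rounds to -0.14
Pr(exercise) under Q = N(d₂) = 0.4443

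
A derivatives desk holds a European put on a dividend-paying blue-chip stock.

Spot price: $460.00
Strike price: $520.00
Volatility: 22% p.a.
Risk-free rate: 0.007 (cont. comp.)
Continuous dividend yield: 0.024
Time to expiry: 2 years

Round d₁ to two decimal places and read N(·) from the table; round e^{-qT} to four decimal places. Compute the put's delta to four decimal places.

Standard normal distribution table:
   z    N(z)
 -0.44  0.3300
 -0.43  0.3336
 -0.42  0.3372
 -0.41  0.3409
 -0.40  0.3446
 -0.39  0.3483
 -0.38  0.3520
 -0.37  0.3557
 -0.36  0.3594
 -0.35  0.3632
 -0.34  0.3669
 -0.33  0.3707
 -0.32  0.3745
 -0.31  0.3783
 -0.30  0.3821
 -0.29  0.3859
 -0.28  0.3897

T = 2;  σ√T = 0.3111
ln(S/K) + (r − q + σ²/2)T = ln(460/520) + (0.007 − 0.024 + 0.22²/2)·2 = -0.1226 + 0.0144 = -0.1082
d₁ = -0.1082 / 0.3111 = -0.3478 ⇒ -0.35
N(d₁) = N(-0.35) = 0.3632
Δ_put = exp(−qT)·(N(d₁) − 1) = 0.9531·(0.3632 − 1) = -0.6069

-0.6069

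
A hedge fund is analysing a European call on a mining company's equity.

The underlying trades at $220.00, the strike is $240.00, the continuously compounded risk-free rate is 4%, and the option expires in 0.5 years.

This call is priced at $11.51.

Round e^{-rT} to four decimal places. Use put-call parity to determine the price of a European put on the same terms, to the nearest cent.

e^(−rT) = e^(−0.04·0.5) = 0.9802
Put-call parity: C − P = S − K·e^(−rT) = 220 − 240·0.9802 = 220 − 235.2480 = -15.2480
P = C − (C − P) = 11.51 − (-15.2480) = 26.7580

$26.76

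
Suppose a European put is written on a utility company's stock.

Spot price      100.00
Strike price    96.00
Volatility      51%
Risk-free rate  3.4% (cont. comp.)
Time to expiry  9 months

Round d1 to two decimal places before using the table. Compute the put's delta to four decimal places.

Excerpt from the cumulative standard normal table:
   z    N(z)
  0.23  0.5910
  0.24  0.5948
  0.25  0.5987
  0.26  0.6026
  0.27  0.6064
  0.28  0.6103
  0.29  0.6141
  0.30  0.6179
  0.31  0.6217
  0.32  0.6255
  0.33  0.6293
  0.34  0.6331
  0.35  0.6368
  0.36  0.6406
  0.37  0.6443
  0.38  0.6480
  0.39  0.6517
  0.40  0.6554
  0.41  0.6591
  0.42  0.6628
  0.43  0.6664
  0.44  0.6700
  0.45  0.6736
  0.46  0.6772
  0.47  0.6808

T = 0.75;  σ√T = 0.4417
d₁ = [ln(100/96) + (0.034 + 0.51²/2)·0.75] / 0.4417 = [0.0408 + 0.1230] / 0.4417 = 0.3710 ≈ 0.37
N(d₁) = N(0.37) = 0.6443
Δ_put = N(d₁) − 1 = 0.6443 − 1 = -0.3557

-0.3557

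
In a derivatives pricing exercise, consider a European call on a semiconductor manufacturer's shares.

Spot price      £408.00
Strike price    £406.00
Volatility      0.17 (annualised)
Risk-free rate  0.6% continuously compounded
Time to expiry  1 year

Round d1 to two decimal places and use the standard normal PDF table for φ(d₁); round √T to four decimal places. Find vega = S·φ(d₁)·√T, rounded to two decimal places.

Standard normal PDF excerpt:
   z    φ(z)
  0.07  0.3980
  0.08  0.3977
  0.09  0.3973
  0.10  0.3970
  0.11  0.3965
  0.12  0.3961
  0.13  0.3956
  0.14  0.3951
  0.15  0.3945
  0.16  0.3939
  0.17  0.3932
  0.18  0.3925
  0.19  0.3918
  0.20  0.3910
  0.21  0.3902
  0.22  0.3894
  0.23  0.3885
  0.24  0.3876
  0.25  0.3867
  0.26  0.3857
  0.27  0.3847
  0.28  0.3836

160.96

σ√T = 0.17·√1 = 0.1700
ln(S/K) + (r + σ²/2)T = ln(408/406) + (0.006 + 0.17²/2)·1 = 0.0049 + 0.0205 = 0.0254
d₁ = 0.0254 / 0.1700 = 0.1492 → 0.15
√T = √1 = 1.0000
φ(d₁) = φ(0.15) = 0.3945
vega = S·φ(d₁)·√T = 408·0.3945·1.0000 = 160.9560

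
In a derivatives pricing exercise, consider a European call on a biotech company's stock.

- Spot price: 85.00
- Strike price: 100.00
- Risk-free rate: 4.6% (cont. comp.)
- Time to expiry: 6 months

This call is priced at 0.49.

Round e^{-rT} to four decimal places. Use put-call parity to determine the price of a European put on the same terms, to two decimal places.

e^(−rT) = e^(−0.046·0.5) = 0.9773
Put-call parity: C − P = S − K·e^(−rT) = 85 − 100·0.9773 = 85 − 97.7300 = -12.7300
P = C − (C − P) = 0.49 − (-12.7300) = 13.2200

13.22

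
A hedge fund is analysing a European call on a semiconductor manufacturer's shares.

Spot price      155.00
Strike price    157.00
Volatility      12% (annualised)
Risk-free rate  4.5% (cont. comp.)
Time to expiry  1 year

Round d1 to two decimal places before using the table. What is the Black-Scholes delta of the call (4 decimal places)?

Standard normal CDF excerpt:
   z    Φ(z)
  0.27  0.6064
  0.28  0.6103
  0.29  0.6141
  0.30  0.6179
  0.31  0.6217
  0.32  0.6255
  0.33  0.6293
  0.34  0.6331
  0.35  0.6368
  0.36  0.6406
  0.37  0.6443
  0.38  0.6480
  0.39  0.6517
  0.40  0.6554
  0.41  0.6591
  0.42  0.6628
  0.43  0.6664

0.6293

T = 1;  σ√T = 0.1200
d₁ = [ln(155/157) + (0.045 + 0.12²/2)·1] / 0.1200 = [-0.0128 + 0.0522] / 0.1200 = 0.3282 ≈ 0.33
N(d₁) = N(0.33) = 0.6293
Δ_call = N(d₁) = 0.6293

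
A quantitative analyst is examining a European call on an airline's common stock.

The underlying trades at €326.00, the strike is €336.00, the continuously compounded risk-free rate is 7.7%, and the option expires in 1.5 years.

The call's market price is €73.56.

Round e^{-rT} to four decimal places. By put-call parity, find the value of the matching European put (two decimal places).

€46.90

e^(−rT) = e^(−0.077·1.5) = 0.8909
Put-call parity: C − P = S − K·e^(−rT) = 326 − 336·0.8909 = 326 − 299.3424 = 26.6576
P = C − (C − P) = 73.56 − (26.6576) = 46.9024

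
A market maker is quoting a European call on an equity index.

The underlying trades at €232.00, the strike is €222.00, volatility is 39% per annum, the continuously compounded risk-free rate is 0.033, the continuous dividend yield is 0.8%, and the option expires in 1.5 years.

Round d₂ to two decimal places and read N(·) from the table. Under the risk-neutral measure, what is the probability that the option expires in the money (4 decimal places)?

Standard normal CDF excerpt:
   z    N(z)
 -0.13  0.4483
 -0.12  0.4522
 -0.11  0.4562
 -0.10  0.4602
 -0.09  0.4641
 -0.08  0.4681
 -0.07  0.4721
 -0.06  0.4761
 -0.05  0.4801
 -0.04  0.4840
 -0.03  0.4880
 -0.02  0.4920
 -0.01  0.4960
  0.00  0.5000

T = 1.5;  σ√T = 0.4777
ln(S/K) + (r − q + σ²/2)T = ln(232/222) + (0.033 − 0.008 + 0.39²/2)·1.5 = 0.0441 + 0.1516 = 0.1956
d₁ = 0.1956 / 0.4777 = 0.4096 ⇒ 0.41
d₂ = d₁ − σ√T = 0.4096 − 0.4777 = -0.0681 ⇒ -0.07
Pr(exercise) under Q = N(d₂) = 0.4721

0.4721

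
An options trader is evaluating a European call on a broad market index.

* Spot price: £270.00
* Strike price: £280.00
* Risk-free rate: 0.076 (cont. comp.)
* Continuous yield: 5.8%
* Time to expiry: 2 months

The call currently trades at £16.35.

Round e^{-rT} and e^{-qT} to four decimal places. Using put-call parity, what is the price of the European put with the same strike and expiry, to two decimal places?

£25.41

e^(−qT) = e^(−0.058·0.1667) = 0.9904;  e^(−rT) = e^(−0.076·0.1667) = 0.9874
Put-call parity: C − P = S·e^(−qT) − K·e^(−rT) = 270·0.9904 − 280·0.9874 = 267.4080 − 276.4720 = -9.0640
P = C − (C − P) = 16.35 − (-9.0640) = 25.4140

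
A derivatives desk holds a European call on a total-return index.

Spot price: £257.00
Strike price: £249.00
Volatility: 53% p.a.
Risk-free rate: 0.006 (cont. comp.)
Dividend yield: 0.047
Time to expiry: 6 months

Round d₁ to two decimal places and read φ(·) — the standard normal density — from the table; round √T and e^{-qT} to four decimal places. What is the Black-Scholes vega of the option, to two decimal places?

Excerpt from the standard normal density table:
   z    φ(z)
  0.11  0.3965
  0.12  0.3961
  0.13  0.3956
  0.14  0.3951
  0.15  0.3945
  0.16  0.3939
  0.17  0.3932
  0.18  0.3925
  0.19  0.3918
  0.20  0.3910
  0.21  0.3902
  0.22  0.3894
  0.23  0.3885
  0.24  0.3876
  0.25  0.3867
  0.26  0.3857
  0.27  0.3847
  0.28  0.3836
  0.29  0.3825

69.12

σ√T = 0.53 × 0.7071 = 0.3748
ln(S/K) + (r − q + σ²/2)T = ln(257/249) + (0.006 − 0.047 + 0.53²/2)·0.5 = 0.0316 + 0.0497 = 0.0813
d₁ = 0.0813 / 0.3748 = 0.2171 which rounds to 0.22
√T = √0.5 = 0.7071
φ(d₁) = φ(0.22) = 0.3894
exp(−qT) = exp(−0.047·0.5) = 0.9768
vega = S·exp(−qT)·φ(d₁)·√T = 257·0.9768·0.3894·0.7071 = 69.1219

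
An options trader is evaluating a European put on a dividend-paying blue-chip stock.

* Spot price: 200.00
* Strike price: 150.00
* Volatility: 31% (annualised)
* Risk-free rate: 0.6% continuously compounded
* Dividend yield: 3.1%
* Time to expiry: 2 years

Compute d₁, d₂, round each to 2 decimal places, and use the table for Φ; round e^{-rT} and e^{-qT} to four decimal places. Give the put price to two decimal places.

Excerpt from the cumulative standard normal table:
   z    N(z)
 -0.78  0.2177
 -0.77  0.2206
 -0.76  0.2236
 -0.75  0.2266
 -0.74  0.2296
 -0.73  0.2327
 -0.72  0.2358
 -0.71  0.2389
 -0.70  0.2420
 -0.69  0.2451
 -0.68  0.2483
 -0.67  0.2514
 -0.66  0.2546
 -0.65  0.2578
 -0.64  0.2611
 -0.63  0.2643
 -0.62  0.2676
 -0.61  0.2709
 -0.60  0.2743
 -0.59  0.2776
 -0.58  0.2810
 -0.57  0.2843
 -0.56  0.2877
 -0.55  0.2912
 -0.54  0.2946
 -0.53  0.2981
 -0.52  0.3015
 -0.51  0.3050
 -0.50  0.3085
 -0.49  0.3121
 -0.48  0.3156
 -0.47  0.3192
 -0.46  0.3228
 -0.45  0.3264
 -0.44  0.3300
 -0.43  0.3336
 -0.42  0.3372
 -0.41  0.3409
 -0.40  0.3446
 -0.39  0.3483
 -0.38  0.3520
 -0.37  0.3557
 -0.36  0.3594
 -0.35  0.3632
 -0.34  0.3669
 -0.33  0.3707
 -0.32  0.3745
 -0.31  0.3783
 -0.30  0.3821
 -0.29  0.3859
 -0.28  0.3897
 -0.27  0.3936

13.47

T = 2;  σ√T = 0.4384
d₁ = [ln(200/150) + (0.006 − 0.031 + 0.31²/2)·2] / 0.4384 = [0.2877 + 0.0461] / 0.4384 = 0.7614 which rounds to 0.76
d₂ = d₁ − σ√T = 0.7614 − 0.4384 = 0.3229 which rounds to 0.32
exp(−qT) = exp(−0.031·2) = 0.9399;  exp(−rT) = exp(−0.006·2) = 0.9881
N(−d₂) = N(-0.32) = 0.3745;  N(−d₁) = N(-0.76) = 0.2236
P = 150·0.9881·0.3745 − 200·0.9399·0.2236 = 55.5065 − 42.0323 = 13.4742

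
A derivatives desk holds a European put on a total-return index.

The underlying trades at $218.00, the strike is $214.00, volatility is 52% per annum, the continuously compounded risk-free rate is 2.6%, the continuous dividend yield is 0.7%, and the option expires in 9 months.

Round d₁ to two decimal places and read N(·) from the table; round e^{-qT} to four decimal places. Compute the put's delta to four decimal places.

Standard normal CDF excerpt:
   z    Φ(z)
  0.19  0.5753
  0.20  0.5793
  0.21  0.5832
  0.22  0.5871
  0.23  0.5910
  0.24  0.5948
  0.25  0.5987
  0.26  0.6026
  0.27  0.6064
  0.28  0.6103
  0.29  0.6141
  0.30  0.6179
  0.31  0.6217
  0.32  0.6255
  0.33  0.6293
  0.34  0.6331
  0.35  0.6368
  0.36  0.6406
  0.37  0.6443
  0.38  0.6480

σ√T = 0.52 × 0.8660 = 0.4503
d₁ = [ln(218/214) + (0.026 − 0.007 + 0.52²/2)·0.75] / 0.4503 = [0.0185 + 0.1157] / 0.4503 = 0.2979 → 0.30
N(d₁) = N(0.30) = 0.6179
Δ_put = exp(−qT)·(N(d₁) − 1) = 0.9948·(0.6179 − 1) = -0.3801

-0.3801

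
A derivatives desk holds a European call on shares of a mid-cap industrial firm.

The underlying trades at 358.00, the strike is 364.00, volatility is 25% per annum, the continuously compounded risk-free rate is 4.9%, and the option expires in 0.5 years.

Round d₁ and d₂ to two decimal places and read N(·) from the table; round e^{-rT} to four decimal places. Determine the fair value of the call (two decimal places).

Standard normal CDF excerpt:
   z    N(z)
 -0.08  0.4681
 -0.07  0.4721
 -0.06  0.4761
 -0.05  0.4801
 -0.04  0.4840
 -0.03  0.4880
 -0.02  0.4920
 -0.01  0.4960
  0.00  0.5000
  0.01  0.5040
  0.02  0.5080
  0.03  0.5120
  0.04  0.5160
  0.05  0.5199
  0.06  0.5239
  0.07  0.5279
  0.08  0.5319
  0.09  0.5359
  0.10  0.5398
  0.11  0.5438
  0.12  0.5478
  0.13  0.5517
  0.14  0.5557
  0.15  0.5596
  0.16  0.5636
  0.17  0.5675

25.60

σ√T = 0.25·√0.5 = 0.1768
d₁ = [ln(358/364) + (0.049 + ½·0.25²)·0.5] / (σ√T) = (-0.0166 + 0.0401) / 0.1768 = 0.1330 which rounds to 0.13
d₂ = 0.1330 − 0.1768 = -0.0438 which rounds to -0.04
exp(−rT) = exp(−0.049·0.5) = 0.9758
N(d₁) = N(0.13) = 0.5517;  N(d₂) = N(-0.04) = 0.4840
C = 358·0.5517 − 364·0.9758·0.4840 = 197.5086 − 171.9125 = 25.5961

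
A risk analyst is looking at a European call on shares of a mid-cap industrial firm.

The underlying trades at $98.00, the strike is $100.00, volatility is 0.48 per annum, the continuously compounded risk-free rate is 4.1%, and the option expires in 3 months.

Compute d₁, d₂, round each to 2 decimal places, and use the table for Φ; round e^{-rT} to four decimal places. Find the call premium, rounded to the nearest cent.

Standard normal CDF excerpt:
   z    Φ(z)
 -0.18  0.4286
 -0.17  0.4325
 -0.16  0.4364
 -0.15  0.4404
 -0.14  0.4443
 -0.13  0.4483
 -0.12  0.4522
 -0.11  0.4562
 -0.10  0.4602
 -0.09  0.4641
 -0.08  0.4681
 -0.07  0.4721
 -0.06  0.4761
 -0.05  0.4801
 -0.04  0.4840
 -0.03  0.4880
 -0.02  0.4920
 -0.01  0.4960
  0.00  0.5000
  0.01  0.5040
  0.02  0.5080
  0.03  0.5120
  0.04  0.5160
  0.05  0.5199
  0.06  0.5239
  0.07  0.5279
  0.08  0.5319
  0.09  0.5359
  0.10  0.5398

$8.93

σ√T = 0.48 × 0.5000 = 0.2400
d₁ = [ln(98/100) + (0.041 + ½·0.48²)·0.25] / (σ√T) = (-0.0202 + 0.0391) / 0.2400 = 0.0785 → 0.08
d₂ = 0.0785 − 0.2400 = -0.1615 → -0.16
exp(−rT) = exp(−0.041·0.25) = 0.9898
C = 98·N(0.08) − 100·0.9898·N(-0.16) = 98·0.5319 − 100·0.9898·0.4364 = 52.1262 − 43.1949 = 8.9313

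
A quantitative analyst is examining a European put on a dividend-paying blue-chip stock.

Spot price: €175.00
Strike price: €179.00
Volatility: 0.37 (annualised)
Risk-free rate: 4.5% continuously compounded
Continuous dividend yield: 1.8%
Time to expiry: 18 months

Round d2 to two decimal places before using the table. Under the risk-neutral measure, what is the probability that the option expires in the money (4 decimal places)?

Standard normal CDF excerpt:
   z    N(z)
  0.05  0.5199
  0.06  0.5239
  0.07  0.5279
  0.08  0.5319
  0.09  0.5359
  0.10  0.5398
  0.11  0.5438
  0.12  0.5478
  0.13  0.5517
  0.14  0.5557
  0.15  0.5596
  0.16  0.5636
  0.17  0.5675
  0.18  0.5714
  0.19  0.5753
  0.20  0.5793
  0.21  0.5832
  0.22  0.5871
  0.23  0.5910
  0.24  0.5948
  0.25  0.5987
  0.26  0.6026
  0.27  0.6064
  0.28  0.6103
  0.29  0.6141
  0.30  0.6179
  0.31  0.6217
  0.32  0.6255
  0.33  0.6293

0.5753

σ√T = 0.37 × 1.2247 = 0.4532
d₁ = [ln(175/179) + (0.045 − 0.018 + ½·0.37²)·1.5] / (σ√T) = (-0.0226 + 0.1432) / 0.4532 = 0.2661 → 0.27
d₂ = 0.2661 − 0.4532 = -0.1871 → -0.19
Pr(exercise) under Q = N(−d₂) = N(0.19) = 0.5753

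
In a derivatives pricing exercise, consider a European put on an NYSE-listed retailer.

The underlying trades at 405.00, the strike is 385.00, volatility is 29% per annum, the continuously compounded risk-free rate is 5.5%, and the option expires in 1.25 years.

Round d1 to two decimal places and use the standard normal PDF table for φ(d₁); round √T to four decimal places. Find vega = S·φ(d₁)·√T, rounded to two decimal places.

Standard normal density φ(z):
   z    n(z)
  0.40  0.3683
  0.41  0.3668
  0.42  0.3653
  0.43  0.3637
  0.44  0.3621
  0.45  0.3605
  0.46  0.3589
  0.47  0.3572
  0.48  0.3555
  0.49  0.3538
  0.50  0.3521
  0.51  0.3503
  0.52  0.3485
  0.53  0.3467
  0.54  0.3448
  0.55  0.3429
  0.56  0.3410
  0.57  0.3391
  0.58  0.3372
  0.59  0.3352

156.98

T = 1.25;  σ√T = 0.3242
ln(S/K) + (r + σ²/2)T = ln(405/385) + (0.055 + 0.29²/2)·1.25 = 0.0506 + 0.1213 = 0.1720
d₁ = 0.1720 / 0.3242 = 0.5304 which rounds to 0.53
√T = √1.25 = 1.1180
φ(d₁) = φ(0.53) = 0.3467
vega = S·φ(d₁)·√T = 405·0.3467·1.1180 = 156.9823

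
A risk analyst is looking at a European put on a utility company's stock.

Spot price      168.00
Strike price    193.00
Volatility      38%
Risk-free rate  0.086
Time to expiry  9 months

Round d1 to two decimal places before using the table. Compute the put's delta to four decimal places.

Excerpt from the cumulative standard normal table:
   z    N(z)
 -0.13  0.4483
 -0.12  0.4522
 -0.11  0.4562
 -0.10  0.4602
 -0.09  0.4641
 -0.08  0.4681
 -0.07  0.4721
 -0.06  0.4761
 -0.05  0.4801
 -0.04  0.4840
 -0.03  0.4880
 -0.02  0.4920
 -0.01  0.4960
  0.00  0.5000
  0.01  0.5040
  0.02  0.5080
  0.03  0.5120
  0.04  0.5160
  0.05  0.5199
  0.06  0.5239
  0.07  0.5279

-0.5239

σ√T = 0.38 × 0.8660 = 0.3291
d₁ = [ln(168/193) + (0.086 + ½·0.38²)·0.75] / (σ√T) = (-0.1387 + 0.1187) / 0.3291 = -0.0610 ⇒ -0.06
N(d₁) = N(-0.06) = 0.4761
Δ_put = N(d₁) − 1 = 0.4761 − 1 = -0.5239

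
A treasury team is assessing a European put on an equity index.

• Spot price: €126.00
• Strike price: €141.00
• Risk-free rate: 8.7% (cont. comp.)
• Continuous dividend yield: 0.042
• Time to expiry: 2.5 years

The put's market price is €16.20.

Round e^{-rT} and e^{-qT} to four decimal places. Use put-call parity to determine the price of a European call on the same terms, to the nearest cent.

exp(−qT) = exp(−0.042·2.5) = 0.9003;  exp(−rT) = exp(−0.087·2.5) = 0.8045
Put-call parity: C − P = S·e^(−qT) − K·e^(−rT) = 126·0.9003 − 141·0.8045 = 113.4378 − 113.4345 = 0.0033
C = P + (C − P) = 16.20 + (0.0033) = 16.2033

€16.20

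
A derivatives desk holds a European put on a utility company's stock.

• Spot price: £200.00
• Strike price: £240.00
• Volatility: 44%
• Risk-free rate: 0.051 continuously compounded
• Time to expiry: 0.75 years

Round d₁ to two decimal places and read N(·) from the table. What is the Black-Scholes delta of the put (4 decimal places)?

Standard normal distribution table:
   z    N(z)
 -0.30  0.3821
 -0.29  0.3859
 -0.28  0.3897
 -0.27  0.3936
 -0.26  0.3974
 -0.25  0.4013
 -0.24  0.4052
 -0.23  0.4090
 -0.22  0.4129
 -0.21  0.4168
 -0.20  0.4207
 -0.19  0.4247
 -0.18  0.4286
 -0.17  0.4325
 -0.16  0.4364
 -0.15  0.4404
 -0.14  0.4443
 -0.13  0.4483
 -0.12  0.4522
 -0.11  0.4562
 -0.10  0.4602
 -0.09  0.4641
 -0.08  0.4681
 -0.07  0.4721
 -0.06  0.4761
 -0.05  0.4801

-0.5753

σ√T = 0.44·√0.75 = 0.3811
ln(S/K) + (r + σ²/2)T = ln(200/240) + (0.051 + 0.44²/2)·0.75 = -0.1823 + 0.1108 = -0.0715
d₁ = -0.0715 / 0.3811 = -0.1876 which rounds to -0.19
N(d₁) = N(-0.19) = 0.4247
Δ_put = N(d₁) − 1 = 0.4247 − 1 = -0.5753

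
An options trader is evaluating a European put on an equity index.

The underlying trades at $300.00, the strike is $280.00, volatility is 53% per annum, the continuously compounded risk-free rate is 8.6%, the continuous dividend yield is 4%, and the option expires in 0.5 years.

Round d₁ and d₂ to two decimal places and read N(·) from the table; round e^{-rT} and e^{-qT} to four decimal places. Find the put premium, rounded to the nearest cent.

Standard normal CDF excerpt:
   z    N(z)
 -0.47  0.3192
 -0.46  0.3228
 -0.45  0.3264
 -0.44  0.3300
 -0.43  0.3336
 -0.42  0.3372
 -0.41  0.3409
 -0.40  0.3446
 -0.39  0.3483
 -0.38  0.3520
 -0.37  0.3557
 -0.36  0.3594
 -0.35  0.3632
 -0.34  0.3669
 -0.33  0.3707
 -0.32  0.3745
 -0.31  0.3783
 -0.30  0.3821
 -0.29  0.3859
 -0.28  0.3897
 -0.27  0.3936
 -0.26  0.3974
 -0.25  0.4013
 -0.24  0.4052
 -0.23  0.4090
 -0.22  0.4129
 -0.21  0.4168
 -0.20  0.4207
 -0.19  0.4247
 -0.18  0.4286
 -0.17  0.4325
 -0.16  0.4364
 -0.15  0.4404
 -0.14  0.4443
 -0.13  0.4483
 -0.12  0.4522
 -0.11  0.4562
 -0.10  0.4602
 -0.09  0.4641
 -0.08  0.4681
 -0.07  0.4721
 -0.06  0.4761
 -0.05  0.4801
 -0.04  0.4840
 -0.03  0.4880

T = 0.5;  σ√T = 0.3748
d₁ = [ln(300/280) + (0.086 − 0.04 + 0.53²/2)·0.5] / 0.3748 = [0.0690 + 0.0932] / 0.3748 = 0.4329 which rounds to 0.43
d₂ = d₁ − σ√T = 0.4329 − 0.3748 = 0.0581 which rounds to 0.06
exp(−qT) = exp(−0.04·0.5) = 0.9802;  exp(−rT) = exp(−0.086·0.5) = 0.9579
N(−d₂) = N(-0.06) = 0.4761;  N(−d₁) = N(-0.43) = 0.3336
P = 280·0.9579·0.4761 − 300·0.9802·0.3336 = 127.6957 − 98.0984 = 29.5973

$29.60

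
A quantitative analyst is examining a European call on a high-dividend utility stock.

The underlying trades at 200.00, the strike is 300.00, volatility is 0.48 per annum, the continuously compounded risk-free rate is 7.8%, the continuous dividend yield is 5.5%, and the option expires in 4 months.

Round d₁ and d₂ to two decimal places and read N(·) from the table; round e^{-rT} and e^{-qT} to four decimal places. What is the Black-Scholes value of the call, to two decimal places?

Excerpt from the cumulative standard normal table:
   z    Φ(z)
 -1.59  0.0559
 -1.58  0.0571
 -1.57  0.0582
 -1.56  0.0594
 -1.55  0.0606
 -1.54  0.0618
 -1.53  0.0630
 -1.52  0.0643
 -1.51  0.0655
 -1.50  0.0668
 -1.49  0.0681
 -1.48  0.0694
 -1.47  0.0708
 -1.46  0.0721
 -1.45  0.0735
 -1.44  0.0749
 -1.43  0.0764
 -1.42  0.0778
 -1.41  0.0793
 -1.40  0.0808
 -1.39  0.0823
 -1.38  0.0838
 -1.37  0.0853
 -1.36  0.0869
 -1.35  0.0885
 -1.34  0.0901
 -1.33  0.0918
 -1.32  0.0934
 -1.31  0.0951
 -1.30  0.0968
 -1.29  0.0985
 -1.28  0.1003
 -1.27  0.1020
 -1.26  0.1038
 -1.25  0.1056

σ√T = 0.48 × 0.5774 = 0.2771
ln(S/K) + (r − q + σ²/2)T = ln(200/300) + (0.078 − 0.055 + 0.48²/2)·0.3333 = -0.4055 + 0.0461 = -0.3594
d₁ = -0.3594 / 0.2771 = -1.2969 ≈ -1.30
d₂ = d₁ − σ√T = -1.2969 − 0.2771 = -1.5740 ≈ -1.57
e^(−qT) = e^(−0.055·0.3333) = 0.9818;  e^(−rT) = e^(−0.078·0.3333) = 0.9743
N(d₁) = N(-1.30) = 0.0968;  N(d₂) = N(-1.57) = 0.0582
C = 200·0.9818·0.0968 − 300·0.9743·0.0582 = 19.0076 − 17.0113 = 1.9964

2.00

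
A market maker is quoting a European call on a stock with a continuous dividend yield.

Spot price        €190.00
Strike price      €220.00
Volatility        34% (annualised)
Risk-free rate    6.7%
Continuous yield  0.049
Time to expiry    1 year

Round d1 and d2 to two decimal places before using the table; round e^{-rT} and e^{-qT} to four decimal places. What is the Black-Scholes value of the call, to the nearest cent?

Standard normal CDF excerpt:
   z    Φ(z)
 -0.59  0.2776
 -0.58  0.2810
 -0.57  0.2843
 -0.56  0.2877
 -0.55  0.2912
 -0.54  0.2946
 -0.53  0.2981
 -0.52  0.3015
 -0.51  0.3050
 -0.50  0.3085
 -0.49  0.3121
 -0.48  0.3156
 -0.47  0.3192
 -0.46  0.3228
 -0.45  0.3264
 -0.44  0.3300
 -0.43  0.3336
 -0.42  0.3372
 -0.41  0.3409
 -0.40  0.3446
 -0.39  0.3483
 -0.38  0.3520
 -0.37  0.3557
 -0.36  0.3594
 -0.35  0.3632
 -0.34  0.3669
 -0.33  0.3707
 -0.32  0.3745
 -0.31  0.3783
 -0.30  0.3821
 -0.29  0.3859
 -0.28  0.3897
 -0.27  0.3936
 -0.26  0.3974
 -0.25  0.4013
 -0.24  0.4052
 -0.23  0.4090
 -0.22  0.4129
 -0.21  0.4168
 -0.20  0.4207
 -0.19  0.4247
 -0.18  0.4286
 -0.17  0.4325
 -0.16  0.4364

€15.49

T = 1;  σ√T = 0.3400
d₁ = [ln(190/220) + (0.067 − 0.049 + 0.34²/2)·1] / 0.3400 = [-0.1466 + 0.0758] / 0.3400 = -0.2082 → -0.21
d₂ = d₁ − σ√T = -0.2082 − 0.3400 = -0.5482 → -0.55
exp(−qT) = exp(−0.049·1) = 0.9522;  exp(−rT) = exp(−0.067·1) = 0.9352
N(d₁) = N(-0.21) = 0.4168;  N(d₂) = N(-0.55) = 0.2912
C = 190·0.9522·0.4168 − 220·0.9352·0.2912 = 75.4066 − 59.9127 = 15.4940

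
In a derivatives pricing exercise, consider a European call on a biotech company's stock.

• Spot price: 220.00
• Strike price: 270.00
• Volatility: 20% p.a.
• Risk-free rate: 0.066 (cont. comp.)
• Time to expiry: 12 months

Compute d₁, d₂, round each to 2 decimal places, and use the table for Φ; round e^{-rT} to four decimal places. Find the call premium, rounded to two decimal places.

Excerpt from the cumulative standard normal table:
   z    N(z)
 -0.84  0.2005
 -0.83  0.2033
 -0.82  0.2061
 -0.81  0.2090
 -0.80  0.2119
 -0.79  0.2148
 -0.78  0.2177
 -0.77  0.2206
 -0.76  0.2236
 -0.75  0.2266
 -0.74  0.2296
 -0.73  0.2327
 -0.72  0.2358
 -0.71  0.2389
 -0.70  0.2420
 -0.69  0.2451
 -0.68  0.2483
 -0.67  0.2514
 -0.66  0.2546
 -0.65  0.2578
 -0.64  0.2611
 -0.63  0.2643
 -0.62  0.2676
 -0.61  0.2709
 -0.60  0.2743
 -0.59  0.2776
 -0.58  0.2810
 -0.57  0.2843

6.78

σ√T = 0.2 × 1.0000 = 0.2000
ln(S/K) + (r + σ²/2)T = ln(220/270) + (0.066 + 0.2²/2)·1 = -0.2048 + 0.0860 = -0.1188
d₁ = -0.1188 / 0.2000 = -0.5940 ≈ -0.59
d₂ = d₁ − σ√T = -0.5940 − 0.2000 = -0.7940 ≈ -0.79
e^(−rT) = e^(−0.066·1) = 0.9361
N(d₁) = N(-0.59) = 0.2776;  N(d₂) = N(-0.79) = 0.2148
C = 220·0.2776 − 270·0.9361·0.2148 = 61.0720 − 54.2901 = 6.7819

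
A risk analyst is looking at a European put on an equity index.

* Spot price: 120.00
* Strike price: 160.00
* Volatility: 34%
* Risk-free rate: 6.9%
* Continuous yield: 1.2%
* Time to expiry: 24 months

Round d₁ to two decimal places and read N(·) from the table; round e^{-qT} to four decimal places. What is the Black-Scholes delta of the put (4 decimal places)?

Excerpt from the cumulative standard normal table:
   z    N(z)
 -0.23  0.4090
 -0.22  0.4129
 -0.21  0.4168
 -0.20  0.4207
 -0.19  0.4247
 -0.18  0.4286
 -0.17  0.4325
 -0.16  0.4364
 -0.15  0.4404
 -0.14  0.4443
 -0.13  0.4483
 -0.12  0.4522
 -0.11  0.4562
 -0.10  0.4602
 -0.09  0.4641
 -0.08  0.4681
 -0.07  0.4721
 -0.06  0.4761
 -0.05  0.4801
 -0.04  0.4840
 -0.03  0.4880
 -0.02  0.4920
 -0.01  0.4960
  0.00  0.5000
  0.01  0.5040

T = 2;  σ√T = 0.4808
d₁ = [ln(120/160) + (0.069 − 0.012 + 0.34²/2)·2] / 0.4808 = [-0.2877 + 0.2296] / 0.4808 = -0.1208 ⇒ -0.12
N(d₁) = N(-0.12) = 0.4522
Δ_put = exp(−qT)·(N(d₁) − 1) = 0.9763·(0.4522 − 1) = -0.5348

-0.5348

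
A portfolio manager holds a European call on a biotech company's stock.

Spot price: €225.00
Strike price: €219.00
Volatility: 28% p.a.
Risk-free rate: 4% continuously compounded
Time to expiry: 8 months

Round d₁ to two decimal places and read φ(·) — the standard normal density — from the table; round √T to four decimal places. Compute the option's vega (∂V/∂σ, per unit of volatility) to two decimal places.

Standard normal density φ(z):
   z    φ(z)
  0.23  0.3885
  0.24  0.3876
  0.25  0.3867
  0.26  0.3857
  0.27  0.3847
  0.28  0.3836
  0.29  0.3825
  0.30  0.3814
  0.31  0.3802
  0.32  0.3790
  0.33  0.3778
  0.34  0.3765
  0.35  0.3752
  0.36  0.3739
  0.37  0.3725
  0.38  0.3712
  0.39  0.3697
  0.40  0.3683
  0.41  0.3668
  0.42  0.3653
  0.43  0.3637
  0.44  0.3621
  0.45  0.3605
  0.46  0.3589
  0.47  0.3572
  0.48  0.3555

σ√T = 0.28·√0.6667 = 0.2286
d₁ = [ln(225/219) + (0.04 + ½·0.28²)·0.6667] / (σ√T) = (0.0270 + 0.0528) / 0.2286 = 0.3492 ≈ 0.35
√T = √0.6667 = 0.8165
φ(d₁) = φ(0.35) = 0.3752
vega = S·φ(d₁)·√T = 225·0.3752·0.8165 = 68.9289

68.93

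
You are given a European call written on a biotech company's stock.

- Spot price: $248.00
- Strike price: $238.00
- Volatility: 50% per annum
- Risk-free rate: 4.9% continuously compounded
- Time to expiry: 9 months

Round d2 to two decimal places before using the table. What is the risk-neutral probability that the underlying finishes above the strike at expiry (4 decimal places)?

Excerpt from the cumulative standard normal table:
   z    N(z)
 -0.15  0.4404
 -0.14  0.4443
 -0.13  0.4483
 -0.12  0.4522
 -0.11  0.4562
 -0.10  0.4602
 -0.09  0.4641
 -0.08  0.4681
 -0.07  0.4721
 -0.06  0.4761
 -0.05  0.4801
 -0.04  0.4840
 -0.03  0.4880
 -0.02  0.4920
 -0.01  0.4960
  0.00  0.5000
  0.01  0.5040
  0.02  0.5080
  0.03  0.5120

0.4840

T = 0.75;  σ√T = 0.4330
d₁ = [ln(248/238) + (0.049 + 0.5²/2)·0.75] / 0.4330 = [0.0412 + 0.1305] / 0.4330 = 0.3964 → 0.40
d₂ = d₁ − σ√T = 0.3964 − 0.4330 = -0.0366 → -0.04
Risk-neutral Pr[S_T > K] = N(d₂) = N(-0.04) = 0.4840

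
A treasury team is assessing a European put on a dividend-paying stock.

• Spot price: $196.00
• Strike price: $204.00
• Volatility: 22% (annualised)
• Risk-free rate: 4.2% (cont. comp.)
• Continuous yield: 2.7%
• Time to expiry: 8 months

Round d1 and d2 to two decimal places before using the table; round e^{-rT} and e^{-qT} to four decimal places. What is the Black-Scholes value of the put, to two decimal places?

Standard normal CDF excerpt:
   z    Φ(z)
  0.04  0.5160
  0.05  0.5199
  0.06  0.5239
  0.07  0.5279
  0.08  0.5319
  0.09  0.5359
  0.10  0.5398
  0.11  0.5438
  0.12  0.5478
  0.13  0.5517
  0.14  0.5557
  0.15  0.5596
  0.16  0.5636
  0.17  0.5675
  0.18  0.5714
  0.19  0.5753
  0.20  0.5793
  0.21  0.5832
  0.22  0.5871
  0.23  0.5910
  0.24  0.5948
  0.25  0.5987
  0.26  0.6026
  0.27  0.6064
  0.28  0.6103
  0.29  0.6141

σ√T = 0.22 × 0.8165 = 0.1796
d₁ = [ln(196/204) + (0.042 − 0.027 + 0.22²/2)·0.6667] / 0.1796 = [-0.0400 + 0.0261] / 0.1796 = -0.0772 ≈ -0.08
d₂ = d₁ − σ√T = -0.0772 − 0.1796 = -0.2569 ≈ -0.26
e^(−qT) = e^(−0.027·0.6667) = 0.9822;  e^(−rT) = e^(−0.042·0.6667) = 0.9724
N(−d₂) = N(0.26) = 0.6026;  N(−d₁) = N(0.08) = 0.5319
P = 204·0.9724·0.6026 − 196·0.9822·0.5319 = 119.5375 − 102.3967 = 17.1408

$17.14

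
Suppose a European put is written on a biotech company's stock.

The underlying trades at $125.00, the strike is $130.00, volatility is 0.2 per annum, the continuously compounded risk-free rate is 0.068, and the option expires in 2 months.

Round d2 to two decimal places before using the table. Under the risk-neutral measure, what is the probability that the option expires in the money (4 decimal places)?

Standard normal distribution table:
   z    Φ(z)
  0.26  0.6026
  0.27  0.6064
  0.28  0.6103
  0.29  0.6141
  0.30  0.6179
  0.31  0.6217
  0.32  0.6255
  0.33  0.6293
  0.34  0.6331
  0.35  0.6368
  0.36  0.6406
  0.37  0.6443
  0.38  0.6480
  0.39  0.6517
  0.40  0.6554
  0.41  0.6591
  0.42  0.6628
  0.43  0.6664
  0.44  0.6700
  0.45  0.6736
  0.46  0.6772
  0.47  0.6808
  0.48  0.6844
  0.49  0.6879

0.6480

σ√T = 0.2·√0.1667 = 0.0816
d₁ = [ln(125/130) + (0.068 + 0.2²/2)·0.1667] / 0.0816 = [-0.0392 + 0.0147] / 0.0816 = -0.3007 ⇒ -0.30
d₂ = d₁ − σ√T = -0.3007 − 0.0816 = -0.3824 ⇒ -0.38
Risk-neutral Pr[S_T < K] = N(−d₂) = N(0.38) = 0.6480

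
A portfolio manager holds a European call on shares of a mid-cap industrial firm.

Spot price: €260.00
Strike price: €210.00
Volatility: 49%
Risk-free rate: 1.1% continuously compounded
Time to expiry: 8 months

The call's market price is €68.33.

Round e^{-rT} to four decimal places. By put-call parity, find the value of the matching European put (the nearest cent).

€16.80

e^(−rT) = e^(−0.011·0.6667) = 0.9927
Put-call parity: C − P = S − K·e^(−rT) = 260 − 210·0.9927 = 260 − 208.4670 = 51.5330
P = C − (C − P) = 68.33 − (51.5330) = 16.7970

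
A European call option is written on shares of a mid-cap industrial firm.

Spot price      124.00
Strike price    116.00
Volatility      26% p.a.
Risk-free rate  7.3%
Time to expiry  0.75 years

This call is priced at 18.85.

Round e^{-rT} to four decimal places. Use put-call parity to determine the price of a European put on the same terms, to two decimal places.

4.67

e^(−rT) = e^(−0.073·0.75) = 0.9467
Put-call parity: C − P = S − K·e^(−rT) = 124 − 116·0.9467 = 124 − 109.8172 = 14.1828
P = C − (C − P) = 18.85 − (14.1828) = 4.6672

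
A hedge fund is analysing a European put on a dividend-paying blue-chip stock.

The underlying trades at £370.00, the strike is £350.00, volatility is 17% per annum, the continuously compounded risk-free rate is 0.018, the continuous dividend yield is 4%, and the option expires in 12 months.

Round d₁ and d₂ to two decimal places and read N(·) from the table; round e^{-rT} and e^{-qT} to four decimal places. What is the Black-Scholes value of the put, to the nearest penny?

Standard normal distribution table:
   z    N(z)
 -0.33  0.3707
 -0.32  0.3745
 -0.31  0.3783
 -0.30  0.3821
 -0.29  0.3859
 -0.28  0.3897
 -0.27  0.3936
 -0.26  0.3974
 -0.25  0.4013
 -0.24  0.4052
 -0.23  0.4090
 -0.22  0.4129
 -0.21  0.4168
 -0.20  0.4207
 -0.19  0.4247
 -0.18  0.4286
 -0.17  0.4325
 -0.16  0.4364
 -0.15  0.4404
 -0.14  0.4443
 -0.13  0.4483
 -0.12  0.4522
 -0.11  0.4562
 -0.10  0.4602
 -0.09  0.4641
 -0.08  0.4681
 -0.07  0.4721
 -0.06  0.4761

£18.29

T = 1;  σ√T = 0.1700
d₁ = [ln(370/350) + (0.018 − 0.04 + 0.17²/2)·1] / 0.1700 = [0.0556 − 0.0075] / 0.1700 = 0.2825 which rounds to 0.28
d₂ = d₁ − σ√T = 0.2825 − 0.1700 = 0.1125 which rounds to 0.11
exp(−qT) = exp(−0.04·1) = 0.9608;  exp(−rT) = exp(−0.018·1) = 0.9822
N(−d₂) = N(-0.11) = 0.4562;  N(−d₁) = N(-0.28) = 0.3897
P = 350·0.9822·0.4562 − 370·0.9608·0.3897 = 156.8279 − 138.5368 = 18.2911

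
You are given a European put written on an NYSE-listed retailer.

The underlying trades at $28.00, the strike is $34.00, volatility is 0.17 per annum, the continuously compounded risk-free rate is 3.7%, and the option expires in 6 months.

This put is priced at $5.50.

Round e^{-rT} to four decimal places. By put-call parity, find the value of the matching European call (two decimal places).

e^(−rT) = e^(−0.037·0.5) = 0.9817
Put-call parity: C − P = S − K·e^(−rT) = 28 − 34·0.9817 = 28 − 33.3778 = -5.3778
C = P + (C − P) = 5.50 + (-5.3778) = 0.1222

$0.12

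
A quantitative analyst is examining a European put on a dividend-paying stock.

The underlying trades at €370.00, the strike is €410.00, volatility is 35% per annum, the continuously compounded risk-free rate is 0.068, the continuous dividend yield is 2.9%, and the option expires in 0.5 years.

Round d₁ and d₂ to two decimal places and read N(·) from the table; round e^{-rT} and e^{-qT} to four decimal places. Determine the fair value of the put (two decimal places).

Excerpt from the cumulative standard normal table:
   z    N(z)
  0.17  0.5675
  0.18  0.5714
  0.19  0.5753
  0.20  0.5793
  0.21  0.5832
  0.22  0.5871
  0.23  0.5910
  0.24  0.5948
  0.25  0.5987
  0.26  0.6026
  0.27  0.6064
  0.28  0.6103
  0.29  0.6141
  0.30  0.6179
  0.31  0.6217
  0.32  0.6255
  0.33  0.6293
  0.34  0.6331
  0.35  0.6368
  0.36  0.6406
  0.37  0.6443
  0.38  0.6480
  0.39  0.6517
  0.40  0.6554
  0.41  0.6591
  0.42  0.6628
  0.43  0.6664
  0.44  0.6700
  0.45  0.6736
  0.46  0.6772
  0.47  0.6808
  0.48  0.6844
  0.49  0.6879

€55.70

σ√T = 0.35·√0.5 = 0.2475
d₁ = [ln(370/410) + (0.068 − 0.029 + 0.35²/2)·0.5] / 0.2475 = [-0.1027 + 0.0501] / 0.2475 = -0.2122 → -0.21
d₂ = d₁ − σ√T = -0.2122 − 0.2475 = -0.4597 → -0.46
e^(−qT) = e^(−0.029·0.5) = 0.9856;  e^(−rT) = e^(−0.068·0.5) = 0.9666
N(−d₂) = N(0.46) = 0.6772;  N(−d₁) = N(0.21) = 0.5832
P = 410·0.9666·0.6772 − 370·0.9856·0.5832 = 268.3784 − 212.6767 = 55.7017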